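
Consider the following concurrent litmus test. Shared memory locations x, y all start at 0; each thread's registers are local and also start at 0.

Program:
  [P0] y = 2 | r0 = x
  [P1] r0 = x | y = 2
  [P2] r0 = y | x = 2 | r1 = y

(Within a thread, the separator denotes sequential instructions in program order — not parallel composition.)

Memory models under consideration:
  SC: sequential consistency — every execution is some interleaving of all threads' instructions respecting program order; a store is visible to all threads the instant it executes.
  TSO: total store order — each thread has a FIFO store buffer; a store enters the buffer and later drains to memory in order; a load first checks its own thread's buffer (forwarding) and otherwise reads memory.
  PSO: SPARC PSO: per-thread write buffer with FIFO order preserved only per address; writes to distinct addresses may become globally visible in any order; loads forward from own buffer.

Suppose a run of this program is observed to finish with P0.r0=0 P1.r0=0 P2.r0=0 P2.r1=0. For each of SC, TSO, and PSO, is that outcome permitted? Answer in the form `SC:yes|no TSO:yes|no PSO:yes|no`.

SC:no TSO:yes PSO:yes

outcome vector order: (P0.r0,P1.r0,P2.r0,P2.r1)
under SC → 0002, 0022, 0202, 0222, 2000, 2002, 2022, 2200, 2202, 2222
under TSO → 0000, 0002, 0022, 0200, 0202, 0222, 2000, 2002, 2022, 2200, 2202, 2222
under PSO → 0000, 0002, 0022, 0200, 0202, 0222, 2000, 2002, 2022, 2200, 2202, 2222
target 0000 ∈ {TSO,PSO}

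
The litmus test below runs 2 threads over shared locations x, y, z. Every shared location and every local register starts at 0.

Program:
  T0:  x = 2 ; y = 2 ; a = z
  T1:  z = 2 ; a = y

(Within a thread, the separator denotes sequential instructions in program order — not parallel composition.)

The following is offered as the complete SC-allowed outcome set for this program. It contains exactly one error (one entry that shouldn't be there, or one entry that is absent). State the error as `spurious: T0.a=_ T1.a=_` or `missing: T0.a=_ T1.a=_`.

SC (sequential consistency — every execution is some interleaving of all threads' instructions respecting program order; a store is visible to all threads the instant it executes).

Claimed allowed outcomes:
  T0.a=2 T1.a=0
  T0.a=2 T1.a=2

missing: T0.a=0 T1.a=2

outcome vector order: (T0.a,T1.a)
SC (3): (0,2) (2,0) (2,2)
SC∖claimed = {(0,2)}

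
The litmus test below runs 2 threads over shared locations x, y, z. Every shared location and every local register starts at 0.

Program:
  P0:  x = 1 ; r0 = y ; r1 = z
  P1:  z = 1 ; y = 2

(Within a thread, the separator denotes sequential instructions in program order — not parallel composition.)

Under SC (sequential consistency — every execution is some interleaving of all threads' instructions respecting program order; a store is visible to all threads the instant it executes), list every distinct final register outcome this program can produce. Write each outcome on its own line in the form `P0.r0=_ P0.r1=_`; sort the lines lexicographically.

P0.r0=0 P0.r1=0
P0.r0=0 P0.r1=1
P0.r0=2 P0.r1=1

outcome vector order: (P0.r0,P0.r1)
|SC outcomes| = 3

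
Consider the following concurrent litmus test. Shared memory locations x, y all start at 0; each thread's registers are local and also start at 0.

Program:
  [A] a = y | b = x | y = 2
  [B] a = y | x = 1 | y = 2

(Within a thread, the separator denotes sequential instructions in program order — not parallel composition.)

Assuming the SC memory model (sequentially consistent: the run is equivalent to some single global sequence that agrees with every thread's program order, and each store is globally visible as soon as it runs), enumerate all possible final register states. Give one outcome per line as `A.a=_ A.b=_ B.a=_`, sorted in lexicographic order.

outcome vector order: (A.a,A.b,B.a)
|SC outcomes| = 4

A.a=0 A.b=0 B.a=0
A.a=0 A.b=0 B.a=2
A.a=0 A.b=1 B.a=0
A.a=2 A.b=1 B.a=0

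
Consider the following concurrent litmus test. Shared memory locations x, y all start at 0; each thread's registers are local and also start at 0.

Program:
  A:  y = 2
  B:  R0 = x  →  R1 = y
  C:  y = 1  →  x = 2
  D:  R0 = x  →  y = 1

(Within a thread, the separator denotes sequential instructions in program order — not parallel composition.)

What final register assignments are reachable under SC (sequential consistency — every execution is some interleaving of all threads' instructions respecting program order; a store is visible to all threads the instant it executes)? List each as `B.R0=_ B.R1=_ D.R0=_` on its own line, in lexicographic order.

B.R0=0 B.R1=0 D.R0=0
B.R0=0 B.R1=0 D.R0=2
B.R0=0 B.R1=1 D.R0=0
B.R0=0 B.R1=1 D.R0=2
B.R0=0 B.R1=2 D.R0=0
B.R0=0 B.R1=2 D.R0=2
B.R0=2 B.R1=1 D.R0=0
B.R0=2 B.R1=1 D.R0=2
B.R0=2 B.R1=2 D.R0=0
B.R0=2 B.R1=2 D.R0=2

outcome vector order: (B.R0,B.R1,D.R0)
|SC outcomes| = 10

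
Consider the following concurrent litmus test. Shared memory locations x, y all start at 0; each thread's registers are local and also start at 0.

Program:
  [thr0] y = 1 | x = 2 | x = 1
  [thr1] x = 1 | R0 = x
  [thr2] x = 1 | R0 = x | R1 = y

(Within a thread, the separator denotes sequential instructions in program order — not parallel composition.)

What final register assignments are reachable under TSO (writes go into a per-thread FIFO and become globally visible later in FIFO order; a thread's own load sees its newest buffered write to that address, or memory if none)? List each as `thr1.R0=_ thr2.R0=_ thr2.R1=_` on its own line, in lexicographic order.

thr1.R0=1 thr2.R0=1 thr2.R1=0
thr1.R0=1 thr2.R0=1 thr2.R1=1
thr1.R0=1 thr2.R0=2 thr2.R1=1
thr1.R0=2 thr2.R0=1 thr2.R1=0
thr1.R0=2 thr2.R0=1 thr2.R1=1
thr1.R0=2 thr2.R0=2 thr2.R1=1

outcome vector order: (thr1.R0,thr2.R0,thr2.R1)
|TSO outcomes| = 6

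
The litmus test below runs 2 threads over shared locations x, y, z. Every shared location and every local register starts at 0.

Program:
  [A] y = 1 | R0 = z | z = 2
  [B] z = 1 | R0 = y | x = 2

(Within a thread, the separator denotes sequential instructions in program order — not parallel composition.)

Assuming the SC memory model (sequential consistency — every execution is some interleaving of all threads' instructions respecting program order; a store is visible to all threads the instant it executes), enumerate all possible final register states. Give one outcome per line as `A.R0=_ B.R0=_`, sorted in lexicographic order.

A.R0=0 B.R0=1
A.R0=1 B.R0=0
A.R0=1 B.R0=1

outcome vector order: (A.R0,B.R0)
|SC outcomes| = 3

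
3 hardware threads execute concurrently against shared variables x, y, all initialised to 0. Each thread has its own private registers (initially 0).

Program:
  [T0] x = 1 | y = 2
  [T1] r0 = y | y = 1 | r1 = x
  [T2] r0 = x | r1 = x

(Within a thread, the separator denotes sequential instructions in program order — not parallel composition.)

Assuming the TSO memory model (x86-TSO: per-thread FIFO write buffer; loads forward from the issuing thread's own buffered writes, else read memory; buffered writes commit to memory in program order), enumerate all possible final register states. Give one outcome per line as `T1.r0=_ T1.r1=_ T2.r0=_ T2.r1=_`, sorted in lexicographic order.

outcome vector order: (T1.r0,T1.r1,T2.r0,T2.r1)
|TSO outcomes| = 9

T1.r0=0 T1.r1=0 T2.r0=0 T2.r1=0
T1.r0=0 T1.r1=0 T2.r0=0 T2.r1=1
T1.r0=0 T1.r1=0 T2.r0=1 T2.r1=1
T1.r0=0 T1.r1=1 T2.r0=0 T2.r1=0
T1.r0=0 T1.r1=1 T2.r0=0 T2.r1=1
T1.r0=0 T1.r1=1 T2.r0=1 T2.r1=1
T1.r0=2 T1.r1=1 T2.r0=0 T2.r1=0
T1.r0=2 T1.r1=1 T2.r0=0 T2.r1=1
T1.r0=2 T1.r1=1 T2.r0=1 T2.r1=1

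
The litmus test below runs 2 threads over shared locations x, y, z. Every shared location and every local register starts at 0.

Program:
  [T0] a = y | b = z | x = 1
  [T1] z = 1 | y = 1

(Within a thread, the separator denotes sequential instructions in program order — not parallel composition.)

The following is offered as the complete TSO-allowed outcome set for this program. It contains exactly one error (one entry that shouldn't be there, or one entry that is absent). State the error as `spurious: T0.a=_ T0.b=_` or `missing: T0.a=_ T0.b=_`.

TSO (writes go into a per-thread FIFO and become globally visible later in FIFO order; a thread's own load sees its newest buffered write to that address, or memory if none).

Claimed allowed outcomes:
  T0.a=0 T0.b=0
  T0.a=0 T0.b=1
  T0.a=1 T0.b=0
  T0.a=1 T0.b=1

spurious: T0.a=1 T0.b=0

outcome vector order: (T0.a,T0.b)
[TSO] allowed = {(0,0); (0,1); (1,1)}
claimed∖TSO = {(1,0)}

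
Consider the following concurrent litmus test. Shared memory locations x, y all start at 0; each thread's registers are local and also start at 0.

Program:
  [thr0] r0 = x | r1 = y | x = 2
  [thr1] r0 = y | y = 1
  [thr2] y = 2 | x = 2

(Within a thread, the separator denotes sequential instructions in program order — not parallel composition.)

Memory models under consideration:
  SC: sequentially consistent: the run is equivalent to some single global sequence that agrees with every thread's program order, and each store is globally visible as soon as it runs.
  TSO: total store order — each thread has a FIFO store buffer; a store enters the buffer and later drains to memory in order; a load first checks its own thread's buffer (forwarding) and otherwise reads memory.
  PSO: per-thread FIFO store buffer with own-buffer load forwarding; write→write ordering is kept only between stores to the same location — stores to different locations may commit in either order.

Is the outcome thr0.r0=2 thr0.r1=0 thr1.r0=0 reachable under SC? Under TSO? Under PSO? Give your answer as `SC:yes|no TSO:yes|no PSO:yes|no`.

outcome vector order: (thr0.r0,thr0.r1,thr1.r0)
SC: 10 outcomes — {(0,0,0) (0,0,2) (0,1,0) (0,1,2) (0,2,0) (0,2,2) (2,1,0) (2,1,2) (2,2,0) (2,2,2)}
TSO: 10 outcomes — {(0,0,0) (0,0,2) (0,1,0) (0,1,2) (0,2,0) (0,2,2) (2,1,0) (2,1,2) (2,2,0) (2,2,2)}
PSO: 12 outcomes — {(0,0,0) (0,0,2) (0,1,0) (0,1,2) (0,2,0) (0,2,2) (2,0,0) (2,0,2) (2,1,0) (2,1,2) (2,2,0) (2,2,2)}
target (2,0,0) ∈ {PSO}

SC:no TSO:no PSO:yes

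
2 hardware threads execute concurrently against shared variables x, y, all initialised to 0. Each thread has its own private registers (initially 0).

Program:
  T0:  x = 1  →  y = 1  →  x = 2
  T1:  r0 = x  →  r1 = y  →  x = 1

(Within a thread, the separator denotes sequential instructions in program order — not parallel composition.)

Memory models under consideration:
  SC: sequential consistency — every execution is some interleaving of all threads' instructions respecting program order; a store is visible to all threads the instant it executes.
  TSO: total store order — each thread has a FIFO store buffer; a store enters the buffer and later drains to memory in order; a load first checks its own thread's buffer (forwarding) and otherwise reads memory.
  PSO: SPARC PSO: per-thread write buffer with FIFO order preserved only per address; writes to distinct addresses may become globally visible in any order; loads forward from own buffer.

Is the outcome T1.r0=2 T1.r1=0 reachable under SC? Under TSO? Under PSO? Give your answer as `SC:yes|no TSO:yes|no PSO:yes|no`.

outcome vector order: (T1.r0,T1.r1)
[SC] allowed = {00 01 10 11 21}
[TSO] allowed = {00 01 10 11 21}
[PSO] allowed = {00 01 10 11 20 21}
target 20 ∈ {PSO}

SC:no TSO:no PSO:yes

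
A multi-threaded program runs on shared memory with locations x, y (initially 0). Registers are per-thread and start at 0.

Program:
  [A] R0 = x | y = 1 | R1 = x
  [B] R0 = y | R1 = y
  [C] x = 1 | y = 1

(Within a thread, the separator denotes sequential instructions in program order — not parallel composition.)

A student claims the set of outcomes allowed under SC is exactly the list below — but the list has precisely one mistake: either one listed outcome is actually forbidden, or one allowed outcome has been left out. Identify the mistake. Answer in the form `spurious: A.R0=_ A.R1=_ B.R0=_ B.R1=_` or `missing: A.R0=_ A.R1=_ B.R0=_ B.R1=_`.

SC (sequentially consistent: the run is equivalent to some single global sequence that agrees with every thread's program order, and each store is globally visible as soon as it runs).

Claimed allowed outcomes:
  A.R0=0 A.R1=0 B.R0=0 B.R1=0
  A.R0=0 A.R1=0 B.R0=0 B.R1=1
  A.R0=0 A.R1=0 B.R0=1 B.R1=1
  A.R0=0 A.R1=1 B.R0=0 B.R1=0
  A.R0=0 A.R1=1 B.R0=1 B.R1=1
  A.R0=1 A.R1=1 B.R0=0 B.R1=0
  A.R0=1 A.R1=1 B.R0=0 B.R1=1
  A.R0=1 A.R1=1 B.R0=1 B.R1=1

missing: A.R0=0 A.R1=1 B.R0=0 B.R1=1

outcome vector order: (A.R0,A.R1,B.R0,B.R1)
SC (9): (0,0,0,0), (0,0,0,1), (0,0,1,1), (0,1,0,0), (0,1,0,1), (0,1,1,1), (1,1,0,0), (1,1,0,1), (1,1,1,1)
SC∖claimed = {(0,1,0,1)}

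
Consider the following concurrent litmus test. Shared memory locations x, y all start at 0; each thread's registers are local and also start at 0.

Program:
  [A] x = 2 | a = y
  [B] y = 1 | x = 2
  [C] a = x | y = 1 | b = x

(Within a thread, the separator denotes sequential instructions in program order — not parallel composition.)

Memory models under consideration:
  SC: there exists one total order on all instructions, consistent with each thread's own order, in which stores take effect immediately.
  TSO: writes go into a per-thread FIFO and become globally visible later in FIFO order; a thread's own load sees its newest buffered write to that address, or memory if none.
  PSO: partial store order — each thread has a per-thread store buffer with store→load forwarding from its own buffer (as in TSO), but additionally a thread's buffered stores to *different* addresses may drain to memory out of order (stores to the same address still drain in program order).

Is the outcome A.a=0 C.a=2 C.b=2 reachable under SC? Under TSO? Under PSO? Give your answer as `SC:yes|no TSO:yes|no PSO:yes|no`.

SC:yes TSO:yes PSO:yes

outcome vector order: (A.a,C.a,C.b)
SC (5): <0 0 2>, <0 2 2>, <1 0 0>, <1 0 2>, <1 2 2>
TSO (6): <0 0 0>, <0 0 2>, <0 2 2>, <1 0 0>, <1 0 2>, <1 2 2>
PSO (6): <0 0 0>, <0 0 2>, <0 2 2>, <1 0 0>, <1 0 2>, <1 2 2>
target <0 2 2> ∈ {SC,TSO,PSO}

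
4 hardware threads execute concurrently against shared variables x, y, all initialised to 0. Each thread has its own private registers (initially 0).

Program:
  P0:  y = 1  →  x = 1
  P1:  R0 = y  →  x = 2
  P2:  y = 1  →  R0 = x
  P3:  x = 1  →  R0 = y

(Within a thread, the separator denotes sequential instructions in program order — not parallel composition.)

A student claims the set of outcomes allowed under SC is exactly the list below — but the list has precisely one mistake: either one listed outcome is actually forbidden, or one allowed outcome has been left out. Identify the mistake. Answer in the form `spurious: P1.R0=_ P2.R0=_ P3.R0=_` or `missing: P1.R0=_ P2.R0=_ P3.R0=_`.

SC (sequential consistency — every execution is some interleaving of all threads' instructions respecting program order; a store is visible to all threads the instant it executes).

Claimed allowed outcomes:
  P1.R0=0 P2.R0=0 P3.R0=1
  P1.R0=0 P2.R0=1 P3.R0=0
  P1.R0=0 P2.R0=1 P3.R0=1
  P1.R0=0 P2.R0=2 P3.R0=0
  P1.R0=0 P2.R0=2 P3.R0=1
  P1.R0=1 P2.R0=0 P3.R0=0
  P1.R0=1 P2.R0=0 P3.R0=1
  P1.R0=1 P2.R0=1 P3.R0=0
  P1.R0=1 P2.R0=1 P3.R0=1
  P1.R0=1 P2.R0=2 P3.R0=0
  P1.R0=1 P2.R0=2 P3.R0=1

spurious: P1.R0=1 P2.R0=0 P3.R0=0

outcome vector order: (P1.R0,P2.R0,P3.R0)
SC (10): 001, 010, 011, 020, 021, 101, 110, 111, 120, 121
claimed∖SC = {100}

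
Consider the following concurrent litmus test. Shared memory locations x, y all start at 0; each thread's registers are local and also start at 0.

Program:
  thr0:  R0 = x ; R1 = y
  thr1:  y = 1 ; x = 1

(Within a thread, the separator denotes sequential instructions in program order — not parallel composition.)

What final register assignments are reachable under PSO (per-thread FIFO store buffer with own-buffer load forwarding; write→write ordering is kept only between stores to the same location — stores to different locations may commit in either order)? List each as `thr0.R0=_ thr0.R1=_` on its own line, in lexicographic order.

thr0.R0=0 thr0.R1=0
thr0.R0=0 thr0.R1=1
thr0.R0=1 thr0.R1=0
thr0.R0=1 thr0.R1=1

outcome vector order: (thr0.R0,thr0.R1)
|PSO outcomes| = 4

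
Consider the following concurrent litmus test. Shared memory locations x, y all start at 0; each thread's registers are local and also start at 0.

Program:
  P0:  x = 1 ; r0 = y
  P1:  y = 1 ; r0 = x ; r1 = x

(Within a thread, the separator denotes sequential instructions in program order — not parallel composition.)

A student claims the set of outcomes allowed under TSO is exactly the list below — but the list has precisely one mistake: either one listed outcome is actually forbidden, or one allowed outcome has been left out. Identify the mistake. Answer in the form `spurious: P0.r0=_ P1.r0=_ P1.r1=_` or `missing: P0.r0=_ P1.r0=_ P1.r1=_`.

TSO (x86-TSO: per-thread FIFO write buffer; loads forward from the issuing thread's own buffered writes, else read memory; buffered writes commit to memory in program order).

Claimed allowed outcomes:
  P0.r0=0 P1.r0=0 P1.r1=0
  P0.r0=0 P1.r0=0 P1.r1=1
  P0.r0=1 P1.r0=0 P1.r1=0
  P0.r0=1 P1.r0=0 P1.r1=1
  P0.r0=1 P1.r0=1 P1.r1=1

missing: P0.r0=0 P1.r0=1 P1.r1=1

outcome vector order: (P0.r0,P1.r0,P1.r1)
under TSO → (0,0,0) (0,0,1) (0,1,1) (1,0,0) (1,0,1) (1,1,1)
TSO∖claimed = {(0,1,1)}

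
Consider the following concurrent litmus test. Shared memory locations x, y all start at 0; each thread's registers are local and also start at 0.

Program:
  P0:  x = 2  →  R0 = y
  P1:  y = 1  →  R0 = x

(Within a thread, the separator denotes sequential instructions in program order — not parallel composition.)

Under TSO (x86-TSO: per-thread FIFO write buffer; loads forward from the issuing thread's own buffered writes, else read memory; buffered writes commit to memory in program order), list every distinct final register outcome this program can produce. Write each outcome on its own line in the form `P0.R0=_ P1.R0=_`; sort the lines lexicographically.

P0.R0=0 P1.R0=0
P0.R0=0 P1.R0=2
P0.R0=1 P1.R0=0
P0.R0=1 P1.R0=2

outcome vector order: (P0.R0,P1.R0)
|TSO outcomes| = 4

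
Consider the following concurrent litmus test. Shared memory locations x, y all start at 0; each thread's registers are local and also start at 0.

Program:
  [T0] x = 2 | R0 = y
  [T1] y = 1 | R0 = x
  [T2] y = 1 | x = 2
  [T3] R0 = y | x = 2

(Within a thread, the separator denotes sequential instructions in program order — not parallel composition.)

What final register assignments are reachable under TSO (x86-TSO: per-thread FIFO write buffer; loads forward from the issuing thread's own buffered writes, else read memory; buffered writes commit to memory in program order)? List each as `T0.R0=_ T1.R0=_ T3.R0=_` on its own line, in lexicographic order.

T0.R0=0 T1.R0=0 T3.R0=0
T0.R0=0 T1.R0=0 T3.R0=1
T0.R0=0 T1.R0=2 T3.R0=0
T0.R0=0 T1.R0=2 T3.R0=1
T0.R0=1 T1.R0=0 T3.R0=0
T0.R0=1 T1.R0=0 T3.R0=1
T0.R0=1 T1.R0=2 T3.R0=0
T0.R0=1 T1.R0=2 T3.R0=1

outcome vector order: (T0.R0,T1.R0,T3.R0)
|TSO outcomes| = 8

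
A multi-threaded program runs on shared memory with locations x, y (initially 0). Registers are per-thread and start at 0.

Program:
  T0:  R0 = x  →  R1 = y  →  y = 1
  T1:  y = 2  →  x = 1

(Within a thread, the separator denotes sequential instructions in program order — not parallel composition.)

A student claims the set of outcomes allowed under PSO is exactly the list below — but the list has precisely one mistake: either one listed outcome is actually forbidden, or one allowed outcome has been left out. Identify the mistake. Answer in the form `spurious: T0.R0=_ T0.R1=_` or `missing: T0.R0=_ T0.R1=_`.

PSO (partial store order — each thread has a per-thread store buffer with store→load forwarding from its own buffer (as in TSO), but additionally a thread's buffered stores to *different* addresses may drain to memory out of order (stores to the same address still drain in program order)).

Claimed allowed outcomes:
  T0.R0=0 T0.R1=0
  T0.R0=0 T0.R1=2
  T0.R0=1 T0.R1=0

outcome vector order: (T0.R0,T0.R1)
PSO (4): <0 0>; <0 2>; <1 0>; <1 2>
PSO∖claimed = {<1 2>}

missing: T0.R0=1 T0.R1=2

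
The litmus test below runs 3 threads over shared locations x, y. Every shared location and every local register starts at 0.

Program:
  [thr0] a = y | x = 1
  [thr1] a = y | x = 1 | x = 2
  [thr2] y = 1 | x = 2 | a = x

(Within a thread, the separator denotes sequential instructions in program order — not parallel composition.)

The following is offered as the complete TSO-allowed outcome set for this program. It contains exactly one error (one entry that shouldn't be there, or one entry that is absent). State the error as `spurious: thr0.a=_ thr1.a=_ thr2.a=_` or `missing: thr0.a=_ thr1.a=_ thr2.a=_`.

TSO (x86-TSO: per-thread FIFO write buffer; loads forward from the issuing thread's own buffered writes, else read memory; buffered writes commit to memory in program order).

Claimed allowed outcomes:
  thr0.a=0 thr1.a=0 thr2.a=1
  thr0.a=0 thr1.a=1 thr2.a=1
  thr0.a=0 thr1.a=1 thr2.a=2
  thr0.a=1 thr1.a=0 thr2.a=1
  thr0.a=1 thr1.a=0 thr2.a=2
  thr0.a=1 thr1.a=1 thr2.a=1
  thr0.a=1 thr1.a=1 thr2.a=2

missing: thr0.a=0 thr1.a=0 thr2.a=2

outcome vector order: (thr0.a,thr1.a,thr2.a)
TSO: 8 outcomes — {001; 002; 011; 012; 101; 102; 111; 112}
TSO∖claimed = {002}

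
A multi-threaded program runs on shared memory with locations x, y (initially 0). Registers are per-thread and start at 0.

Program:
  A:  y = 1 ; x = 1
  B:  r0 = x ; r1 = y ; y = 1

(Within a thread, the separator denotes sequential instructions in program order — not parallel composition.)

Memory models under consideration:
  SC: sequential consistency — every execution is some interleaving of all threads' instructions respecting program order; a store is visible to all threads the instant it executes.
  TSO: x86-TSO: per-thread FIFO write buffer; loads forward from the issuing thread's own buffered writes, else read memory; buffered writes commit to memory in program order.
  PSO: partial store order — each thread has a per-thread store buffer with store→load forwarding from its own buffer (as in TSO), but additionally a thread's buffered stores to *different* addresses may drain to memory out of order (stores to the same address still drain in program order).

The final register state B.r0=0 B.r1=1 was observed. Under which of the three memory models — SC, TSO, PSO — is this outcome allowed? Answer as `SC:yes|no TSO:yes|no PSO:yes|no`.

outcome vector order: (B.r0,B.r1)
SC (3): 00 01 11
TSO (3): 00 01 11
PSO (4): 00 01 10 11
target 01 ∈ {SC,TSO,PSO}

SC:yes TSO:yes PSO:yes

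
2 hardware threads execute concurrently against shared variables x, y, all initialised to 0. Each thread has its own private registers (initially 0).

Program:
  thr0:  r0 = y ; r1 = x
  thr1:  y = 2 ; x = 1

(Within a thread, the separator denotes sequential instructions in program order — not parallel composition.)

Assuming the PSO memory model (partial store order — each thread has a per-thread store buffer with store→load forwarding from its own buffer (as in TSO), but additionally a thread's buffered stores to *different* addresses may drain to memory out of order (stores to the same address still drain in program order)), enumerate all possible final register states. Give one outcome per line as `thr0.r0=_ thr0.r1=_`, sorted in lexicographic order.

thr0.r0=0 thr0.r1=0
thr0.r0=0 thr0.r1=1
thr0.r0=2 thr0.r1=0
thr0.r0=2 thr0.r1=1

outcome vector order: (thr0.r0,thr0.r1)
|PSO outcomes| = 4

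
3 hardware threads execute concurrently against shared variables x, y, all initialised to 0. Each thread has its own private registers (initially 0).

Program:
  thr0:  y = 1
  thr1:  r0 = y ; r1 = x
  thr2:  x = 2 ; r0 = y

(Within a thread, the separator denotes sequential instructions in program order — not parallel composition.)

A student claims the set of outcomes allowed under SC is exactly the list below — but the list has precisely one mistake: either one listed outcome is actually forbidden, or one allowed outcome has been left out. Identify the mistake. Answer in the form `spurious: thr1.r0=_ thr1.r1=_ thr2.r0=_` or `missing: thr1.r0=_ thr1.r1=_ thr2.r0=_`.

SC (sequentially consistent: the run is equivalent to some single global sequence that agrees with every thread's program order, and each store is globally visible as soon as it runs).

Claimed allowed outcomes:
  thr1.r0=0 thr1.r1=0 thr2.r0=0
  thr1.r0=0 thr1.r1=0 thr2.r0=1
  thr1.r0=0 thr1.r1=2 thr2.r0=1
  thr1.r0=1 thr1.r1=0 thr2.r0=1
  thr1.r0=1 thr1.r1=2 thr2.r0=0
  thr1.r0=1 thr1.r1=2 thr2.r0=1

missing: thr1.r0=0 thr1.r1=2 thr2.r0=0

outcome vector order: (thr1.r0,thr1.r1,thr2.r0)
[SC] allowed = {0/0/0, 0/0/1, 0/2/0, 0/2/1, 1/0/1, 1/2/0, 1/2/1}
SC∖claimed = {0/2/0}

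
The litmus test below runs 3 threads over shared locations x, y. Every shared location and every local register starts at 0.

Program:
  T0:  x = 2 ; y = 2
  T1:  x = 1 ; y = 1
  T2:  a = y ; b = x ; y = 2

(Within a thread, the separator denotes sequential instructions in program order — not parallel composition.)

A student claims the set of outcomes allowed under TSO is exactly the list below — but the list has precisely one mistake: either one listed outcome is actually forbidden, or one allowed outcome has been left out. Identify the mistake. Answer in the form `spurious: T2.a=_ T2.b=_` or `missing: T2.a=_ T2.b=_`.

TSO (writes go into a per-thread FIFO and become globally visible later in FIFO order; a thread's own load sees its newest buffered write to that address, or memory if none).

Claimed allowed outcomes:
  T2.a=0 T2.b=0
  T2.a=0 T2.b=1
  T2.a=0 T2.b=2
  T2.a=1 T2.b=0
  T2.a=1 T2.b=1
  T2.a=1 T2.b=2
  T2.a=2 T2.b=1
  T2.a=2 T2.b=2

spurious: T2.a=1 T2.b=0

outcome vector order: (T2.a,T2.b)
[TSO] allowed = {00; 01; 02; 11; 12; 21; 22}
claimed∖TSO = {10}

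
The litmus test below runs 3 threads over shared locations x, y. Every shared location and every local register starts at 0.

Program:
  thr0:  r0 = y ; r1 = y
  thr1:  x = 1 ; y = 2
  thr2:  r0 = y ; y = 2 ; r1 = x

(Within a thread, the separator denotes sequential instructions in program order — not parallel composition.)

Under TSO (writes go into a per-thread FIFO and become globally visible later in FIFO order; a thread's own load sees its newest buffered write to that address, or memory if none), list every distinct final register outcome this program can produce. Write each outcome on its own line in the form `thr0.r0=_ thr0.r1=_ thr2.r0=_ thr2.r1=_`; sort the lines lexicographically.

outcome vector order: (thr0.r0,thr0.r1,thr2.r0,thr2.r1)
|TSO outcomes| = 9

thr0.r0=0 thr0.r1=0 thr2.r0=0 thr2.r1=0
thr0.r0=0 thr0.r1=0 thr2.r0=0 thr2.r1=1
thr0.r0=0 thr0.r1=0 thr2.r0=2 thr2.r1=1
thr0.r0=0 thr0.r1=2 thr2.r0=0 thr2.r1=0
thr0.r0=0 thr0.r1=2 thr2.r0=0 thr2.r1=1
thr0.r0=0 thr0.r1=2 thr2.r0=2 thr2.r1=1
thr0.r0=2 thr0.r1=2 thr2.r0=0 thr2.r1=0
thr0.r0=2 thr0.r1=2 thr2.r0=0 thr2.r1=1
thr0.r0=2 thr0.r1=2 thr2.r0=2 thr2.r1=1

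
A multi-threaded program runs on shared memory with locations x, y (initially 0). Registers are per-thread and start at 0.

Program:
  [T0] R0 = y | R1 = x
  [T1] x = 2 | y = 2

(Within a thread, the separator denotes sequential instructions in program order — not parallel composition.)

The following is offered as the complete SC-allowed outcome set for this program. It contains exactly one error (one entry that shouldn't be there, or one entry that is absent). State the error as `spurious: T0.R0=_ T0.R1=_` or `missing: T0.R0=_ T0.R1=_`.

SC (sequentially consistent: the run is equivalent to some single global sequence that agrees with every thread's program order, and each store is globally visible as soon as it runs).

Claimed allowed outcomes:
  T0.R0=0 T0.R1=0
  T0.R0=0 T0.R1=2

missing: T0.R0=2 T0.R1=2

outcome vector order: (T0.R0,T0.R1)
under SC → (0,0), (0,2), (2,2)
SC∖claimed = {(2,2)}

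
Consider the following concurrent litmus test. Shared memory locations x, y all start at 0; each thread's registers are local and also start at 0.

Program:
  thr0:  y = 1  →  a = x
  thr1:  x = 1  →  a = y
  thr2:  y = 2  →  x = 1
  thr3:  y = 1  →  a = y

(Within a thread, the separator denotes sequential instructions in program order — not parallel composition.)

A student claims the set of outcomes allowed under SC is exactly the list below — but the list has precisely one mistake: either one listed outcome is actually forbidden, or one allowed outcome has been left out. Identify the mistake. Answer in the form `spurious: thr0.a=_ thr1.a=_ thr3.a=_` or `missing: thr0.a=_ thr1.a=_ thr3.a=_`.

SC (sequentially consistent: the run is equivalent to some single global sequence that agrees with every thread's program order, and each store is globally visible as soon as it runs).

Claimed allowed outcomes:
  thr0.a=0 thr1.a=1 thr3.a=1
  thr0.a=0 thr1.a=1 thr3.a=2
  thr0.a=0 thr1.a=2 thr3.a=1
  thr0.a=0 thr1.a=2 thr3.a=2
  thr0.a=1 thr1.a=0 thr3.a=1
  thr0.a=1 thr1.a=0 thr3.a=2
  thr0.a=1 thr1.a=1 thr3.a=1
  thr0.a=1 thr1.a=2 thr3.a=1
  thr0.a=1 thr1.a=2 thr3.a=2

outcome vector order: (thr0.a,thr1.a,thr3.a)
under SC → 0/1/1; 0/1/2; 0/2/1; 0/2/2; 1/0/1; 1/0/2; 1/1/1; 1/1/2; 1/2/1; 1/2/2
SC∖claimed = {1/1/2}

missing: thr0.a=1 thr1.a=1 thr3.a=2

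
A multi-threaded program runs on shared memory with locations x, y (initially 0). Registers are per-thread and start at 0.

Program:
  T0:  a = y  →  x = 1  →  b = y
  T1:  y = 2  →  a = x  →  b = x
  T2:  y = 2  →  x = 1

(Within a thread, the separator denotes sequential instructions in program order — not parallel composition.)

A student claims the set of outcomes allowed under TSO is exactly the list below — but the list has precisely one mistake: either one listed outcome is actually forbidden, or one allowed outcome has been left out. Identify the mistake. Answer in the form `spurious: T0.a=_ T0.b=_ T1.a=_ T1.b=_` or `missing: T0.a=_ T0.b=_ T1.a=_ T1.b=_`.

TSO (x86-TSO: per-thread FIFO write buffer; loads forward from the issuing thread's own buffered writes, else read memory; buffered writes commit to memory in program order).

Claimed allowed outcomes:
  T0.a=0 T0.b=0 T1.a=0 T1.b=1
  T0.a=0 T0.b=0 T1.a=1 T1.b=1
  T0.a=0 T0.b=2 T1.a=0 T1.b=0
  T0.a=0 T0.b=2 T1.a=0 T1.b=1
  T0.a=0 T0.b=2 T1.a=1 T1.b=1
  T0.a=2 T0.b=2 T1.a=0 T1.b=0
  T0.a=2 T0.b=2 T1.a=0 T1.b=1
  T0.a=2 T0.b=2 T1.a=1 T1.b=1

outcome vector order: (T0.a,T0.b,T1.a,T1.b)
[TSO] allowed = {(0,0,0,0); (0,0,0,1); (0,0,1,1); (0,2,0,0); (0,2,0,1); (0,2,1,1); (2,2,0,0); (2,2,0,1); (2,2,1,1)}
TSO∖claimed = {(0,0,0,0)}

missing: T0.a=0 T0.b=0 T1.a=0 T1.b=0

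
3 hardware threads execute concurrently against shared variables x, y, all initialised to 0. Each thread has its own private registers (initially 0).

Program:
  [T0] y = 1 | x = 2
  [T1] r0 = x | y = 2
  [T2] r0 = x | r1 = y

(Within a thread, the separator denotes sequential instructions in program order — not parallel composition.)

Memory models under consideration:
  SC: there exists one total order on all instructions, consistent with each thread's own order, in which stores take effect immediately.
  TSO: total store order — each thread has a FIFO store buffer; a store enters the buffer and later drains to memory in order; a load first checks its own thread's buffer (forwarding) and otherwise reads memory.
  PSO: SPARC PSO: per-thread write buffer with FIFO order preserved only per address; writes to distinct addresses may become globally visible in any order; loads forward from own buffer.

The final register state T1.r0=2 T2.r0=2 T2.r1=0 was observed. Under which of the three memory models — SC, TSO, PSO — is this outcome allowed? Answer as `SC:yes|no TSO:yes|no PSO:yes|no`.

SC:no TSO:no PSO:yes

outcome vector order: (T1.r0,T2.r0,T2.r1)
SC: 10 outcomes — {<0 0 0> <0 0 1> <0 0 2> <0 2 1> <0 2 2> <2 0 0> <2 0 1> <2 0 2> <2 2 1> <2 2 2>}
TSO: 10 outcomes — {<0 0 0> <0 0 1> <0 0 2> <0 2 1> <0 2 2> <2 0 0> <2 0 1> <2 0 2> <2 2 1> <2 2 2>}
PSO: 12 outcomes — {<0 0 0> <0 0 1> <0 0 2> <0 2 0> <0 2 1> <0 2 2> <2 0 0> <2 0 1> <2 0 2> <2 2 0> <2 2 1> <2 2 2>}
target <2 2 0> ∈ {PSO}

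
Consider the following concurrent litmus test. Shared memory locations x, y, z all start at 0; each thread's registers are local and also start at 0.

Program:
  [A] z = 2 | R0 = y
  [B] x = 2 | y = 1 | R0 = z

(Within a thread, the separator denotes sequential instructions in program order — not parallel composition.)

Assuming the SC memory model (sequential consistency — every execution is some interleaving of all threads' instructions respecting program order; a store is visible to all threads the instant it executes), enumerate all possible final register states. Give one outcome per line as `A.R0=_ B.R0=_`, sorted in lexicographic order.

outcome vector order: (A.R0,B.R0)
|SC outcomes| = 3

A.R0=0 B.R0=2
A.R0=1 B.R0=0
A.R0=1 B.R0=2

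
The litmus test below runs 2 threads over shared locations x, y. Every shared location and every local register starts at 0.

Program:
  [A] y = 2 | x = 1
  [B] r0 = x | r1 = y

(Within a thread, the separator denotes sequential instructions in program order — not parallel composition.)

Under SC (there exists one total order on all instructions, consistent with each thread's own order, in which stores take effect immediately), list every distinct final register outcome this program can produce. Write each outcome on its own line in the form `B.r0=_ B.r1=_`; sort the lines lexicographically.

B.r0=0 B.r1=0
B.r0=0 B.r1=2
B.r0=1 B.r1=2

outcome vector order: (B.r0,B.r1)
|SC outcomes| = 3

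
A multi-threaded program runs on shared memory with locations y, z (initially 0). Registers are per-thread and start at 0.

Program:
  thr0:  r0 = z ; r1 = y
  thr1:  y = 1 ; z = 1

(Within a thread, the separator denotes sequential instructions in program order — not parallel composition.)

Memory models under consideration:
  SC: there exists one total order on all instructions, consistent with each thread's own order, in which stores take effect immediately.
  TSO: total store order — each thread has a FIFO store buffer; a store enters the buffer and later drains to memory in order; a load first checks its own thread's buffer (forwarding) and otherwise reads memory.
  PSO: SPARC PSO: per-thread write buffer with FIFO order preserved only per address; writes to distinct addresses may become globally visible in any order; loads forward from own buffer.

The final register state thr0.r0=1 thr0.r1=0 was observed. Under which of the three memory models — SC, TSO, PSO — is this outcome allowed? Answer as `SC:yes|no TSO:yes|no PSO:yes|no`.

outcome vector order: (thr0.r0,thr0.r1)
SC: 3 outcomes — {00; 01; 11}
TSO: 3 outcomes — {00; 01; 11}
PSO: 4 outcomes — {00; 01; 10; 11}
target 10 ∈ {PSO}

SC:no TSO:no PSO:yes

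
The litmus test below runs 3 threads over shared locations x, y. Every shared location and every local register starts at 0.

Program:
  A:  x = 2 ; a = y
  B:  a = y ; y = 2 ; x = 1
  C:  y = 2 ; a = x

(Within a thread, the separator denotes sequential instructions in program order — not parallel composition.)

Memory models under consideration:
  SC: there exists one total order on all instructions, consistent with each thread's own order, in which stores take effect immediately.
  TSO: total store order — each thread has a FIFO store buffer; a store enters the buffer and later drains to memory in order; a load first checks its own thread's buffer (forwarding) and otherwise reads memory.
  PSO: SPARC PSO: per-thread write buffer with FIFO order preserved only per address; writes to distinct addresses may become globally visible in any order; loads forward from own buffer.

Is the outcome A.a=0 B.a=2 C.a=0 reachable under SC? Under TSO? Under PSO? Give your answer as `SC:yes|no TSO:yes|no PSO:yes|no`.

SC:no TSO:yes PSO:yes

outcome vector order: (A.a,B.a,C.a)
SC: 10 outcomes — {<0 0 1> <0 0 2> <0 2 1> <0 2 2> <2 0 0> <2 0 1> <2 0 2> <2 2 0> <2 2 1> <2 2 2>}
TSO: 12 outcomes — {<0 0 0> <0 0 1> <0 0 2> <0 2 0> <0 2 1> <0 2 2> <2 0 0> <2 0 1> <2 0 2> <2 2 0> <2 2 1> <2 2 2>}
PSO: 12 outcomes — {<0 0 0> <0 0 1> <0 0 2> <0 2 0> <0 2 1> <0 2 2> <2 0 0> <2 0 1> <2 0 2> <2 2 0> <2 2 1> <2 2 2>}
target <0 2 0> ∈ {TSO,PSO}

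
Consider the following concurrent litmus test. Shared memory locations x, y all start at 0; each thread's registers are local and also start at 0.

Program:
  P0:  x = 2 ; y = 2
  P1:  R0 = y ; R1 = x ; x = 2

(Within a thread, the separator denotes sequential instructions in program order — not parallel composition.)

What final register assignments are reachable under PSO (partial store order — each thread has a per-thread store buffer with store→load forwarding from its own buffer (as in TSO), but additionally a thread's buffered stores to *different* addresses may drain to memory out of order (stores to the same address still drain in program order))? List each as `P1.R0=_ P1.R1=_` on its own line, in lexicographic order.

P1.R0=0 P1.R1=0
P1.R0=0 P1.R1=2
P1.R0=2 P1.R1=0
P1.R0=2 P1.R1=2

outcome vector order: (P1.R0,P1.R1)
|PSO outcomes| = 4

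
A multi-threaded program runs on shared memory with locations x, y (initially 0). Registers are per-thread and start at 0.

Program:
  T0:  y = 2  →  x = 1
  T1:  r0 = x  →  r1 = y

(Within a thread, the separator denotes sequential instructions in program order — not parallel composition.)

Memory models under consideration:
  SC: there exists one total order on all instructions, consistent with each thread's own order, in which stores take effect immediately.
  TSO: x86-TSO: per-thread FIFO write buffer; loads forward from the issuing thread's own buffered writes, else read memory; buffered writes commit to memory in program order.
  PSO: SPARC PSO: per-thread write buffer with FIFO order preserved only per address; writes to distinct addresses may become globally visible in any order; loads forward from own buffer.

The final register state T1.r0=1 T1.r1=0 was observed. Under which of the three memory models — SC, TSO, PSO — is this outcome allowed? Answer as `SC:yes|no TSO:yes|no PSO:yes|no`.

outcome vector order: (T1.r0,T1.r1)
under SC → 00 02 12
under TSO → 00 02 12
under PSO → 00 02 10 12
target 10 ∈ {PSO}

SC:no TSO:no PSO:yes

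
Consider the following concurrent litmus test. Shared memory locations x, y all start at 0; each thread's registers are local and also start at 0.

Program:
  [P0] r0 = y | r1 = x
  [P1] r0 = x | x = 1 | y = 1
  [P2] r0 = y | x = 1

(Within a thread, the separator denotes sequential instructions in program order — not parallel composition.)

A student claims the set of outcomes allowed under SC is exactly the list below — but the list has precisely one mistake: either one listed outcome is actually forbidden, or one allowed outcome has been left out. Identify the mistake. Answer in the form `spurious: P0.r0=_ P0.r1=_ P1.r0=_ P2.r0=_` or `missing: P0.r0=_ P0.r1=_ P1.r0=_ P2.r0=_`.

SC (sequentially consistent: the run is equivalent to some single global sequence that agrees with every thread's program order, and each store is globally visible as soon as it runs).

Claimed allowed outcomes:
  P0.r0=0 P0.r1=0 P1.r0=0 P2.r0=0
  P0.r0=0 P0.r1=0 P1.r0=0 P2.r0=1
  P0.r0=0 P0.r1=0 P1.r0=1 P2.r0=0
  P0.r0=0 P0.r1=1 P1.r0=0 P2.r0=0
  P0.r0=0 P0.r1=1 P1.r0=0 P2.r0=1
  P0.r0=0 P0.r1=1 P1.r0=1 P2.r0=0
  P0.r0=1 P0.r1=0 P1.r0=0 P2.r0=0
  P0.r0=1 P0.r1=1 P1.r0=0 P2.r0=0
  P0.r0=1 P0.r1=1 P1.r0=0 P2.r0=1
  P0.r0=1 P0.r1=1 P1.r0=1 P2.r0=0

outcome vector order: (P0.r0,P0.r1,P1.r0,P2.r0)
SC (9): 0000; 0001; 0010; 0100; 0101; 0110; 1100; 1101; 1110
claimed∖SC = {1000}

spurious: P0.r0=1 P0.r1=0 P1.r0=0 P2.r0=0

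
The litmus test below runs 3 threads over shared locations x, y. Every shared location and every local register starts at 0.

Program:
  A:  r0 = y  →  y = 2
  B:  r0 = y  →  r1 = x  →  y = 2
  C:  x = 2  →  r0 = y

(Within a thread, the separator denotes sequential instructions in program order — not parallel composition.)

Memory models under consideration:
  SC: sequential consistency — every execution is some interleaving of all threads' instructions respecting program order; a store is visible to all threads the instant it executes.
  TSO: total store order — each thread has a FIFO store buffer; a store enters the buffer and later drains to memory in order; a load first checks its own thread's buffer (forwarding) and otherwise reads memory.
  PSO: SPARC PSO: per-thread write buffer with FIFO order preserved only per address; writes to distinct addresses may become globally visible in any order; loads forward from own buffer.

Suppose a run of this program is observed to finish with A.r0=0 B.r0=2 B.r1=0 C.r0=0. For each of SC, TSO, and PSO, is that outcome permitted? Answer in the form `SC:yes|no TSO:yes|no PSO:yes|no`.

outcome vector order: (A.r0,B.r0,B.r1,C.r0)
SC: 11 outcomes — {0/0/0/0 0/0/0/2 0/0/2/0 0/0/2/2 0/2/0/2 0/2/2/0 0/2/2/2 2/0/0/0 2/0/0/2 2/0/2/0 2/0/2/2}
TSO: 12 outcomes — {0/0/0/0 0/0/0/2 0/0/2/0 0/0/2/2 0/2/0/0 0/2/0/2 0/2/2/0 0/2/2/2 2/0/0/0 2/0/0/2 2/0/2/0 2/0/2/2}
PSO: 12 outcomes — {0/0/0/0 0/0/0/2 0/0/2/0 0/0/2/2 0/2/0/0 0/2/0/2 0/2/2/0 0/2/2/2 2/0/0/0 2/0/0/2 2/0/2/0 2/0/2/2}
target 0/2/0/0 ∈ {TSO,PSO}

SC:no TSO:yes PSO:yes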